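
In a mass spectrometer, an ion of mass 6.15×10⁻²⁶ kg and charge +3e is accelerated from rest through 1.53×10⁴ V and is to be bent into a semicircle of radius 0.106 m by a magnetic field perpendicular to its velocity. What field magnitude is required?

v = √(2|q|V/m) = √(2·4.806×10⁻¹⁹·1.53×10⁴/6.15×10⁻²⁶) ≈ 4.890×10⁵ m/s.
B = mv/(|q|r) = (6.15×10⁻²⁶)(4.890×10⁵)/((4.806×10⁻¹⁹)(0.106)) ≈ 0.590 T.

B ≈ 0.590 T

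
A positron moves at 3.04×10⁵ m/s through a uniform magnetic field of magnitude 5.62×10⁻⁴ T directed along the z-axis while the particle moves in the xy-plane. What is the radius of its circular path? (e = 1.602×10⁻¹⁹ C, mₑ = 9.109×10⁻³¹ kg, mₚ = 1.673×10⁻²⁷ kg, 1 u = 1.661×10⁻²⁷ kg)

The magnetic force provides the centripetal force: |q|vB = mv²/r.
r = mv/(|q|B) = (9.109×10⁻³¹)(3.04×10⁵)/((1.602×10⁻¹⁹)(5.62×10⁻⁴)) ≈ 3.08×10⁻³ m.

r ≈ 3.08×10⁻³ m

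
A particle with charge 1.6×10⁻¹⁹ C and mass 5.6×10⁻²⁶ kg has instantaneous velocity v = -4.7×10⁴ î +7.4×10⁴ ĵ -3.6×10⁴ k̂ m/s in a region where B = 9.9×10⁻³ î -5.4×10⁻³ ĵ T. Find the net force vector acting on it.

v×B = (-194, -356, -479) N/C.
F = q v×B = (1.6×10⁻¹⁹ C)·(-194, -356, -479) = (-3.11×10⁻¹⁷, -5.70×10⁻¹⁷, -7.66×10⁻¹⁷) N.

F ≈ (-3.11×10⁻¹⁷, -5.70×10⁻¹⁷, -7.66×10⁻¹⁷) N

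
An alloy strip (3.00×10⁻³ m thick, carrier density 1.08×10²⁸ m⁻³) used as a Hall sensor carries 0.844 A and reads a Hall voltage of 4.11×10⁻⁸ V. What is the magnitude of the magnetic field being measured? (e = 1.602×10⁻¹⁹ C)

From V_H = IB/(n e t), B = V_H n e t / I.
B = (4.11×10⁻⁸)(1.08×10²⁸)(1.602×10⁻¹⁹)(3.00×10⁻³)/0.844 ≈ 0.253 T.

B ≈ 0.253 T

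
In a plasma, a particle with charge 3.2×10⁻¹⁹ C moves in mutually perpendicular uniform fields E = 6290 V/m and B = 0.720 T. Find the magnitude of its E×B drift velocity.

The E×B drift speed is v_d = E/B.
v_d = 6290/0.720 = 8740 m/s.

v_d ≈ 8740 m/s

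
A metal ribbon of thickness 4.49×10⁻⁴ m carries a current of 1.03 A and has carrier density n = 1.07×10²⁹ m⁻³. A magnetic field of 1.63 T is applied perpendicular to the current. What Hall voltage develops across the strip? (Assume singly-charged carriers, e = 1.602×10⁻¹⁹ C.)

V_H ≈ 2.18×10⁻⁷ V

V_H = IB/(n e t).
V_H = (1.03)(1.63)/((1.07×10²⁹)(1.602×10⁻¹⁹)(4.49×10⁻⁴)) ≈ 2.18×10⁻⁷ V.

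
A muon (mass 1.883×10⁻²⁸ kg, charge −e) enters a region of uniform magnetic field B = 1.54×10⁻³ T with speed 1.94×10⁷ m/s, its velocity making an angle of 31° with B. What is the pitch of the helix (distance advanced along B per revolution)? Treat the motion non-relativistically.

p ≈ 79.7 m

v∥ = v cosθ = 1.94×10⁷·cos31° ≈ 1.663×10⁷ m/s.
T = 2πm/(|q|B) = 2π(1.883×10⁻²⁸)/((1.602×10⁻¹⁹)(1.54×10⁻³)) ≈ 4.796×10⁻⁶ s.
pitch = v∥ T = (1.663×10⁷)(4.796×10⁻⁶) ≈ 79.7 m.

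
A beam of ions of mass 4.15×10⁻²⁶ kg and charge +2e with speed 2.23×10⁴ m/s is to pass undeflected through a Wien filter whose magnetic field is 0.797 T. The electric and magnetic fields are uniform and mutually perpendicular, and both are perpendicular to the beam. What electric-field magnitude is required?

E = 1.78×10⁴ V/m

For straight-line motion qE = qvB, so E = vB.
E = 2.23×10⁴ × 0.797 = 1.78×10⁴ V/m.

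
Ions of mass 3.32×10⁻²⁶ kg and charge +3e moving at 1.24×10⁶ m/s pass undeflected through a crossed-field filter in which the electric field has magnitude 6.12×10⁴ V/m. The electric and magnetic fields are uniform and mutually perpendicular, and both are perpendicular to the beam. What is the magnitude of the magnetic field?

Balance of forces in the selector: qE = qvB ⇒ B = E/v.
B = 6.12×10⁴/1.24×10⁶ = 0.0494 T.

B = 0.0494 T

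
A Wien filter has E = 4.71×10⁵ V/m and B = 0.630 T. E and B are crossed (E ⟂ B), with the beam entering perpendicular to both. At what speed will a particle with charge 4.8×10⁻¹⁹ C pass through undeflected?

v = 7.48×10⁵ m/s

For undeflected motion the electric and magnetic forces balance: qE = qvB.
v = E/B = 4.71×10⁵/0.630 = 7.48×10⁵ m/s.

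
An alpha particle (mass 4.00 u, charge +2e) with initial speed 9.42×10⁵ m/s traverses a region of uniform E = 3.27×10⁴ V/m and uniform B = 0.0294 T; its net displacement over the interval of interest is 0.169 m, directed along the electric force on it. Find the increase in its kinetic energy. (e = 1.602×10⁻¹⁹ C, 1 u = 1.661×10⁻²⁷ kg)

ΔKE ≈ 1.77×10⁻¹⁵ J

The magnetic force is always ⟂ v and does no work; only the electric force changes KE.
ΔKE = F_E · d = |q|E d = (3.204×10⁻¹⁹)(3.27×10⁴)(0.169) ≈ 1.77×10⁻¹⁵ J.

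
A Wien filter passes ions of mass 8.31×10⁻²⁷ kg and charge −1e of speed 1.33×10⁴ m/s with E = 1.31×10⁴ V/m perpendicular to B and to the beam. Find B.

Balance of forces in the selector: qE = qvB ⇒ B = E/v.
B = 1.31×10⁴/1.33×10⁴ = 0.985 T.

B = 0.985 T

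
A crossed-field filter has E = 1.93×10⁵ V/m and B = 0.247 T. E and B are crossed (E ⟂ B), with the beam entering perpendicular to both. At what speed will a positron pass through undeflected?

For undeflected motion the electric and magnetic forces balance: qE = qvB.
v = E/B = 1.93×10⁵/0.247 = 7.81×10⁵ m/s.
The result is independent of the particle's charge and mass.

v = 7.81×10⁵ m/s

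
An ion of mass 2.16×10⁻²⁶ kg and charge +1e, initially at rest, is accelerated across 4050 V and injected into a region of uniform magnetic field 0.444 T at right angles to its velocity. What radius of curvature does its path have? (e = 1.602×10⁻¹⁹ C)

r ≈ 0.0744 m

Acceleration: |q|V = ½mv² ⇒ v = √(2|q|V/m) = √(2·1.602×10⁻¹⁹·4050/2.16×10⁻²⁶) ≈ 2.451×10⁵ m/s.
In the field: r = mv/(|q|B) = (2.16×10⁻²⁶)(2.451×10⁵)/((1.602×10⁻¹⁹)(0.444)) ≈ 0.0744 m.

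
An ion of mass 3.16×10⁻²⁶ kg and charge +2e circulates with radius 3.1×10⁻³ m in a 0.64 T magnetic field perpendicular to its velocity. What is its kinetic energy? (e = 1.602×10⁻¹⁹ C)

v = |q|Br/m, then KE = ½mv² = (qBr)²/(2m).
v = (3.204×10⁻¹⁹)(0.64)(3.1×10⁻³)/3.16×10⁻²⁶ ≈ 2.012×10⁴ m/s.
KE = ½(3.16×10⁻²⁶)(2.012×10⁴)² ≈ 6.4×10⁻¹⁸ J = 40 eV.

KE ≈ 40 eV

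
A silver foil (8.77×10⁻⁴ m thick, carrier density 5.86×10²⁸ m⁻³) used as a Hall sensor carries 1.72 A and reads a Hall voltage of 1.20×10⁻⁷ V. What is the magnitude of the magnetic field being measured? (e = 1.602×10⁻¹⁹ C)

B ≈ 0.574 T

From V_H = IB/(n e t), B = V_H n e t / I.
B = (1.20×10⁻⁷)(5.86×10²⁸)(1.602×10⁻¹⁹)(8.77×10⁻⁴)/1.72 ≈ 0.574 T.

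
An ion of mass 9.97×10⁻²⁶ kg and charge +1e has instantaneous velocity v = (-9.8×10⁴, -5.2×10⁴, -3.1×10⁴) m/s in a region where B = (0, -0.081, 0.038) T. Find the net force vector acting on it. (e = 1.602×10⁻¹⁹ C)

v×B = (-4490, 3720, 7940) N/C.
F = q v×B = (1.602×10⁻¹⁹ C)·(-4490, 3720, 7940) = (-7.19×10⁻¹⁶, 5.97×10⁻¹⁶, 1.27×10⁻¹⁵) N.

F ≈ (-7.19×10⁻¹⁶, 5.97×10⁻¹⁶, 1.27×10⁻¹⁵) N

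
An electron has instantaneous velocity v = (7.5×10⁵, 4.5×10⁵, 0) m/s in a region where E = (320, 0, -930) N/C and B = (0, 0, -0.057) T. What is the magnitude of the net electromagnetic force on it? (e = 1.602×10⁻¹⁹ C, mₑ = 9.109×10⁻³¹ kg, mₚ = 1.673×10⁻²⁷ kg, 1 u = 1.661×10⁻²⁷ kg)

|F| ≈ 7.96×10⁻¹⁵ N

v×B = (-2.56×10⁴, 4.28×10⁴, 0) N/C.
E + v×B = (-2.53×10⁴, 4.28×10⁴, -930) N/C.
F = q(E + v×B) = (−1.602×10⁻¹⁹ C)·(-2.53×10⁴, 4.28×10⁴, -930) = (4.06×10⁻¹⁵, -6.85×10⁻¹⁵, 1.49×10⁻¹⁶) N.
|F| = 7.96×10⁻¹⁵ N.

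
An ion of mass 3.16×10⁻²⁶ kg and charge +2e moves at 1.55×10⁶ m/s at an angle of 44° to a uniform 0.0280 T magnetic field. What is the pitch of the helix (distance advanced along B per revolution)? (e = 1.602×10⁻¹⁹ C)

p ≈ 24.7 m

v∥ = v cosθ = 1.55×10⁶·cos44° ≈ 1.115×10⁶ m/s.
T = 2πm/(|q|B) = 2π(3.16×10⁻²⁶)/((3.204×10⁻¹⁹)(0.0280)) ≈ 2.213×10⁻⁵ s.
pitch = v∥ T = (1.115×10⁶)(2.213×10⁻⁵) ≈ 24.7 m.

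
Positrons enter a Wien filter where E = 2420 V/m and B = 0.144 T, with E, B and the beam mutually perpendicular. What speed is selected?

v = 1.68×10⁴ m/s

For undeflected motion the electric and magnetic forces balance: qE = qvB.
v = E/B = 2420/0.144 = 1.68×10⁴ m/s.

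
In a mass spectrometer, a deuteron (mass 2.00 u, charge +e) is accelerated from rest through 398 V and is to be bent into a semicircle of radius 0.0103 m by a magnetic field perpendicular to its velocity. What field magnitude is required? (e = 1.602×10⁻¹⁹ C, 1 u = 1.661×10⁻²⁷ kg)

B ≈ 0.394 T

v = √(2|q|V/m) = √(2·1.602×10⁻¹⁹·398/3.322×10⁻²⁷) ≈ 1.959×10⁵ m/s.
B = mv/(|q|r) = (3.322×10⁻²⁷)(1.959×10⁵)/((1.602×10⁻¹⁹)(0.0103)) ≈ 0.394 T.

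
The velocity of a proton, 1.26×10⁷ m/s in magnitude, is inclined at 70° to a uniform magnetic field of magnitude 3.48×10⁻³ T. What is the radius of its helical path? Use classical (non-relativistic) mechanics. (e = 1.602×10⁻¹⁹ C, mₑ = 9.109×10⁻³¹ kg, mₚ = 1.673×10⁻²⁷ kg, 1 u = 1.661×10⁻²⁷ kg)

v⊥ = v sinθ = 1.26×10⁷·sin70° ≈ 1.184×10⁷ m/s.
r = m v⊥/(|q|B) = (1.673×10⁻²⁷)(1.184×10⁷)/((1.602×10⁻¹⁹)(3.48×10⁻³)) ≈ 35.5 m.

r ≈ 35.5 m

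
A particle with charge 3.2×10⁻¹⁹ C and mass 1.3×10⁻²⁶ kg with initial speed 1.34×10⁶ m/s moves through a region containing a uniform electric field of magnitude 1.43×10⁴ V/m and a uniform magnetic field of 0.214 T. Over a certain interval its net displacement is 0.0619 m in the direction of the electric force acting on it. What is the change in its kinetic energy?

ΔKE ≈ 2.83×10⁻¹⁶ J

The magnetic force is always ⟂ v and does no work; only the electric force changes KE.
ΔKE = F_E · d = |q|E d = (3.2×10⁻¹⁹)(1.43×10⁴)(0.0619) ≈ 2.83×10⁻¹⁶ J.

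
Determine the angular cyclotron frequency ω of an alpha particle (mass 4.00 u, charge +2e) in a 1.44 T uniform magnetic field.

ω ≈ 6.94×10⁷ rad/s

ω = |q|B/m.
ω = (3.204×10⁻¹⁹)(1.44)/6.644×10⁻²⁷ ≈ 6.94×10⁷ rad/s.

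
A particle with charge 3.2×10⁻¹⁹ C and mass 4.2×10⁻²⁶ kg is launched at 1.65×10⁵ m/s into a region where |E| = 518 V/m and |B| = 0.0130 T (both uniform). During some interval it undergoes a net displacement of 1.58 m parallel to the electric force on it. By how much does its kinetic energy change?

ΔKE ≈ 2.62×10⁻¹⁶ J

The magnetic force is always ⟂ v and does no work; only the electric force changes KE.
ΔKE = F_E · d = |q|E d = (3.2×10⁻¹⁹)(518)(1.58) ≈ 2.62×10⁻¹⁶ J.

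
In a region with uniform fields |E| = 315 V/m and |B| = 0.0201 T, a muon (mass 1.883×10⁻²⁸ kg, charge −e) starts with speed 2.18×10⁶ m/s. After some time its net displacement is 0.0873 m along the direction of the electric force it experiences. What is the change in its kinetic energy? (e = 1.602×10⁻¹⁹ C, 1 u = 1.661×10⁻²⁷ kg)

ΔKE ≈ 4.41×10⁻¹⁸ J

The magnetic force is always ⟂ v and does no work; only the electric force changes KE.
ΔKE = F_E · d = |q|E d = (1.602×10⁻¹⁹)(315)(0.0873) ≈ 4.41×10⁻¹⁸ J.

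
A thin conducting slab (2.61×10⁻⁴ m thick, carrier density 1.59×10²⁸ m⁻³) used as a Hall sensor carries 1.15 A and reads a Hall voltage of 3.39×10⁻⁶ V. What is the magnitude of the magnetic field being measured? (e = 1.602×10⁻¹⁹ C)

From V_H = IB/(n e t), B = V_H n e t / I.
B = (3.39×10⁻⁶)(1.59×10²⁸)(1.602×10⁻¹⁹)(2.61×10⁻⁴)/1.15 ≈ 1.96 T.

B ≈ 1.96 T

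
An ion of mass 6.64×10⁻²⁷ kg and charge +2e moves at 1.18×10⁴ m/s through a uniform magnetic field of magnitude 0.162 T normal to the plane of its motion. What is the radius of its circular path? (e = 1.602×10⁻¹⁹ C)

r ≈ 1.51×10⁻³ m

The magnetic force provides the centripetal force: |q|vB = mv²/r.
r = mv/(|q|B) = (6.64×10⁻²⁷)(1.18×10⁴)/((3.204×10⁻¹⁹)(0.162)) ≈ 1.51×10⁻³ m.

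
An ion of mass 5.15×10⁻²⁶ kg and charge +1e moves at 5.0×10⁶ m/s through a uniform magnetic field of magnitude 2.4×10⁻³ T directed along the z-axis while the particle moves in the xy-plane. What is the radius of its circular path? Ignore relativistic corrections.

r ≈ 670 m

The magnetic force provides the centripetal force: |q|vB = mv²/r.
r = mv/(|q|B) = (5.15×10⁻²⁶)(5.0×10⁶)/((1.602×10⁻¹⁹)(2.4×10⁻³)) ≈ 670 m.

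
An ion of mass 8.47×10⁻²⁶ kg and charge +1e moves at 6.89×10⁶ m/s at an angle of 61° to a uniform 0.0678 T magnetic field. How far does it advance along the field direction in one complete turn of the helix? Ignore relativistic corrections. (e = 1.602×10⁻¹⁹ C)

v∥ = v cosθ = 6.89×10⁶·cos61° ≈ 3.340×10⁶ m/s.
T = 2πm/(|q|B) = 2π(8.47×10⁻²⁶)/((1.602×10⁻¹⁹)(0.0678)) ≈ 4.900×10⁻⁵ s.
pitch = v∥ T = (3.340×10⁶)(4.900×10⁻⁵) ≈ 164 m.

p ≈ 164 m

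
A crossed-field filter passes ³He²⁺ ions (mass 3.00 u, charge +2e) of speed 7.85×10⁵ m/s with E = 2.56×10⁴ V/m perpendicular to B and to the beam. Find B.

Balance of forces in the selector: qE = qvB ⇒ B = E/v.
B = 2.56×10⁴/7.85×10⁵ = 0.0326 T.

B = 0.0326 T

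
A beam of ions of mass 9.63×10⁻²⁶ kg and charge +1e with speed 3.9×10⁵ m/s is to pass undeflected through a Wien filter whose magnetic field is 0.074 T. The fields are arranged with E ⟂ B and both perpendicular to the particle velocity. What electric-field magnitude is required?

For straight-line motion qE = qvB, so E = vB.
E = 3.9×10⁵ × 0.074 = 2.9×10⁴ V/m.

E = 2.9×10⁴ V/m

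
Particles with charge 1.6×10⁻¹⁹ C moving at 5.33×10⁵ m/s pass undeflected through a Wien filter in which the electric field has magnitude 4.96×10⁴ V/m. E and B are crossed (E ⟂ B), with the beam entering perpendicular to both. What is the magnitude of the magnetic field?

B = 0.0931 T

Balance of forces in the selector: qE = qvB ⇒ B = E/v.
B = 4.96×10⁴/5.33×10⁵ = 0.0931 T.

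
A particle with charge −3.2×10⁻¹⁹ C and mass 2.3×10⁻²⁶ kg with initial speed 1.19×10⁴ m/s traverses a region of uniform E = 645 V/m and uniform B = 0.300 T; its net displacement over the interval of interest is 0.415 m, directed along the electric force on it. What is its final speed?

v_f ≈ 8.71×10⁴ m/s

B does no work; ΔKE = |q|E d.
½mv_f² = ½mv₀² + |q|Ed = ½(2.3×10⁻²⁶)(1.19×10⁴)² + (3.2×10⁻¹⁹)(645)(0.415) ≈ 1.629×10⁻¹⁸ J + 8.566×10⁻¹⁷ J ≈ 8.728×10⁻¹⁷ J.
v_f = √(2·8.728×10⁻¹⁷/2.3×10⁻²⁶) ≈ 8.71×10⁴ m/s.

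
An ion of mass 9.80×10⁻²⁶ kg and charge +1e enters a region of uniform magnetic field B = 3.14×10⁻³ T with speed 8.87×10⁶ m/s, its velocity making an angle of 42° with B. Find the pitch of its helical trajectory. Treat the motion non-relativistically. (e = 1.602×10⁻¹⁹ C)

v∥ = v cosθ = 8.87×10⁶·cos42° ≈ 6.592×10⁶ m/s.
T = 2πm/(|q|B) = 2π(9.80×10⁻²⁶)/((1.602×10⁻¹⁹)(3.14×10⁻³)) ≈ 1.224×10⁻³ s.
pitch = v∥ T = (6.592×10⁶)(1.224×10⁻³) ≈ 8070 m.

p ≈ 8070 m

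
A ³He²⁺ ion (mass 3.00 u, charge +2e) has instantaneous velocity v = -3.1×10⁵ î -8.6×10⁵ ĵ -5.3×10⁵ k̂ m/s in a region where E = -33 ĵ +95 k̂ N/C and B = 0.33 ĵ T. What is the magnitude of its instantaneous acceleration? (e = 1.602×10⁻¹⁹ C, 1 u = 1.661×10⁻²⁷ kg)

|a| ≈ 1.30×10¹³ m/s²

v×B = (1.75×10⁵, 0, -1.02×10⁵) N/C.
E + v×B = (1.75×10⁵, -33.0, -1.02×10⁵) N/C.
F = q(E + v×B) = (3.204×10⁻¹⁹ C)·(1.75×10⁵, -33.0, -1.02×10⁵) = (5.60×10⁻¹⁴, -1.06×10⁻¹⁷, -3.27×10⁻¹⁴) N.
|a| = |F|/m = 6.490×10⁻¹⁴/4.983×10⁻²⁷ ≈ 1.30×10¹³ m/s².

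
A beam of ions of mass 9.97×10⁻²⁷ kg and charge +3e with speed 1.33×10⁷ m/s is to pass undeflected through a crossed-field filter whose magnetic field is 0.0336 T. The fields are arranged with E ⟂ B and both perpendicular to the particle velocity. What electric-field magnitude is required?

For straight-line motion qE = qvB, so E = vB.
E = 1.33×10⁷ × 0.0336 = 4.47×10⁵ V/m.

E = 4.47×10⁵ V/m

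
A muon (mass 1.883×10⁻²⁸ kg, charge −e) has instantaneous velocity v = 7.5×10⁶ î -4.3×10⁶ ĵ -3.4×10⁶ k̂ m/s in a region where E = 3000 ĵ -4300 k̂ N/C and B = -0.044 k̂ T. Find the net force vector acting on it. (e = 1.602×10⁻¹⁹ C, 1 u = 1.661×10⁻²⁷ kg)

v×B = (1.89×10⁵, 3.30×10⁵, 0) N/C.
E + v×B = (1.89×10⁵, 3.33×10⁵, -4300) N/C.
F = q(E + v×B) = (−1.602×10⁻¹⁹ C)·(1.89×10⁵, 3.33×10⁵, -4300) = (-3.03×10⁻¹⁴, -5.33×10⁻¹⁴, 6.89×10⁻¹⁶) N.

F ≈ (-3.03×10⁻¹⁴, -5.33×10⁻¹⁴, 6.89×10⁻¹⁶) N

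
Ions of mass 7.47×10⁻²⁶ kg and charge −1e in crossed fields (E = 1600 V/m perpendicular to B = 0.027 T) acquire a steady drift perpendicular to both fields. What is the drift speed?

v_d ≈ 5.9×10⁴ m/s

The E×B drift speed is v_d = E/B.
v_d = 1600/0.027 = 5.9×10⁴ m/s.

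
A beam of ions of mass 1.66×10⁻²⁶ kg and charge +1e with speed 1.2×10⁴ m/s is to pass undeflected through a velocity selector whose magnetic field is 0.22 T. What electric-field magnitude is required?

E = 2600 V/m

For straight-line motion qE = qvB, so E = vB.
E = 1.2×10⁴ × 0.22 = 2600 V/m.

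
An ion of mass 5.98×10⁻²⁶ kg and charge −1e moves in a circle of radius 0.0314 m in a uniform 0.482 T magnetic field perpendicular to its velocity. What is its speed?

v ≈ 4.05×10⁴ m/s

From |q|vB = mv²/r, v = |q|Br/m.
v = (1.602×10⁻¹⁹)(0.482)(0.0314)/5.98×10⁻²⁶ ≈ 4.05×10⁴ m/s.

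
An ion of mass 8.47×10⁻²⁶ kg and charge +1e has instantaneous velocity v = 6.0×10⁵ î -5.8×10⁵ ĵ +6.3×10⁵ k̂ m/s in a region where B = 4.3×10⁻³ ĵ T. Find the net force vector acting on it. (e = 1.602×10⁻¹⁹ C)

F ≈ (-4.34×10⁻¹⁶, 0, 4.13×10⁻¹⁶) N

v×B = (-2710, 0, 2580) N/C.
F = q v×B = (1.602×10⁻¹⁹ C)·(-2710, 0, 2580) = (-4.34×10⁻¹⁶, 0, 4.13×10⁻¹⁶) N.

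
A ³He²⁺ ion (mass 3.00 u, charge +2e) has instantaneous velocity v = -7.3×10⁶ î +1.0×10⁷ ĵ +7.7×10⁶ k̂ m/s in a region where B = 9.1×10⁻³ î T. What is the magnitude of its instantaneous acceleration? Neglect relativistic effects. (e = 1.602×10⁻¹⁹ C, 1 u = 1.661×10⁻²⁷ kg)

v×B = (0, 7.01×10⁴, -9.10×10⁴) N/C.
F = q v×B = (3.204×10⁻¹⁹ C)·(0, 7.01×10⁴, -9.10×10⁴) = (0, 2.25×10⁻¹⁴, -2.92×10⁻¹⁴) N.
|a| = |F|/m = 3.680×10⁻¹⁴/4.983×10⁻²⁷ ≈ 7.38×10¹² m/s².

|a| ≈ 7.38×10¹² m/s²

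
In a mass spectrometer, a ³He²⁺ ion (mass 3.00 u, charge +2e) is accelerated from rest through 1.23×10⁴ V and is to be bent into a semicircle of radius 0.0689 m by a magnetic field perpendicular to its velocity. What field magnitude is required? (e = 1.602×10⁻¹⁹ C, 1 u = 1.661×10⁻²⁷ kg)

B ≈ 0.284 T

v = √(2|q|V/m) = √(2·3.204×10⁻¹⁹·1.23×10⁴/4.983×10⁻²⁷) ≈ 1.258×10⁶ m/s.
B = mv/(|q|r) = (4.983×10⁻²⁷)(1.258×10⁶)/((3.204×10⁻¹⁹)(0.0689)) ≈ 0.284 T.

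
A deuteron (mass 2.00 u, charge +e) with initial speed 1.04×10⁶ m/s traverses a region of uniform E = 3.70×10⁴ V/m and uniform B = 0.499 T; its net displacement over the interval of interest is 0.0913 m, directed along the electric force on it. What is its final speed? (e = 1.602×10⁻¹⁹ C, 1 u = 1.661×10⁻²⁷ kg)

v_f ≈ 1.19×10⁶ m/s

B does no work; ΔKE = |q|E d.
½mv_f² = ½mv₀² + |q|Ed = ½(3.322×10⁻²⁷)(1.04×10⁶)² + (1.602×10⁻¹⁹)(3.70×10⁴)(0.0913) ≈ 1.797×10⁻¹⁵ J + 5.412×10⁻¹⁶ J ≈ 2.338×10⁻¹⁵ J.
v_f = √(2·2.338×10⁻¹⁵/3.322×10⁻²⁷) ≈ 1.19×10⁶ m/s.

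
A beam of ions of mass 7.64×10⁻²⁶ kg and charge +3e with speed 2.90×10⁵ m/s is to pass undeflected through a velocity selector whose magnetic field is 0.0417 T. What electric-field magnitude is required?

E = 1.21×10⁴ V/m

For straight-line motion qE = qvB, so E = vB.
E = 2.90×10⁵ × 0.0417 = 1.21×10⁴ V/m.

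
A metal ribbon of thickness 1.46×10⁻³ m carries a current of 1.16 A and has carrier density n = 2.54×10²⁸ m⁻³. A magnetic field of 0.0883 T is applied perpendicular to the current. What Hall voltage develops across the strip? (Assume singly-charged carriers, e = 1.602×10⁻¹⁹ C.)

V_H = IB/(n e t).
V_H = (1.16)(0.0883)/((2.54×10²⁸)(1.602×10⁻¹⁹)(1.46×10⁻³)) ≈ 1.72×10⁻⁸ V.

V_H ≈ 1.72×10⁻⁸ V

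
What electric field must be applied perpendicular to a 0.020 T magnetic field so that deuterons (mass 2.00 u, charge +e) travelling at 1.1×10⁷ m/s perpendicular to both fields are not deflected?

For straight-line motion qE = qvB, so E = vB.
E = 1.1×10⁷ × 0.020 = 2.2×10⁵ V/m.

E = 2.2×10⁵ V/m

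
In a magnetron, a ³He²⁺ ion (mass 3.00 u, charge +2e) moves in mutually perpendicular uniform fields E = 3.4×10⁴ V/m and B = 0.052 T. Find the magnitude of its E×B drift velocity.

In crossed fields the guiding centre drifts at v_d = |E×B|/B² = E/B, independent of charge and mass.
v_d = 3.4×10⁴/0.052 = 6.5×10⁵ m/s.

v_d ≈ 6.5×10⁵ m/s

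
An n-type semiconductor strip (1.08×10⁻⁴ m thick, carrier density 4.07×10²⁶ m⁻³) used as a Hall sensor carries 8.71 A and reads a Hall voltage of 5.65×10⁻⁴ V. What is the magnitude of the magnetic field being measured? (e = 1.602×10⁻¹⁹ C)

B ≈ 0.457 T

From V_H = IB/(n e t), B = V_H n e t / I.
B = (5.65×10⁻⁴)(4.07×10²⁶)(1.602×10⁻¹⁹)(1.08×10⁻⁴)/8.71 ≈ 0.457 T.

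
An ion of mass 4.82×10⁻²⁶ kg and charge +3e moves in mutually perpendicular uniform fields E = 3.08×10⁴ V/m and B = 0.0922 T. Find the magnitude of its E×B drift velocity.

v_d ≈ 3.34×10⁵ m/s

The E×B drift speed is v_d = E/B.
v_d = 3.08×10⁴/0.0922 = 3.34×10⁵ m/s.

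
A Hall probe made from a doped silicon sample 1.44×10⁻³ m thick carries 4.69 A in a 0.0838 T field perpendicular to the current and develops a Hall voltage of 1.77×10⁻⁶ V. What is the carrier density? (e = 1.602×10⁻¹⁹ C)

n ≈ 9.63×10²⁶ m⁻³

From V_H = IB/(n e t), n = IB/(V_H e t).
n = (4.69)(0.0838)/((1.77×10⁻⁶)(1.602×10⁻¹⁹)(1.44×10⁻³)) ≈ 9.63×10²⁶ m⁻³.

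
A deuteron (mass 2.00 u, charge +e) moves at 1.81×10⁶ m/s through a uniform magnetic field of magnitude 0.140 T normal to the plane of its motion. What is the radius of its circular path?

The magnetic force provides the centripetal force: |q|vB = mv²/r.
r = mv/(|q|B) = (3.322×10⁻²⁷)(1.81×10⁶)/((1.602×10⁻¹⁹)(0.140)) ≈ 0.268 m.

r ≈ 0.268 m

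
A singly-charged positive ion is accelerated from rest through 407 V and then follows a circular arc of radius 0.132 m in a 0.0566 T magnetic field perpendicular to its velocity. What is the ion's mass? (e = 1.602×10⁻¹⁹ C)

Combine |q|V = ½mv² and r = mv/(|q|B): eliminate v to get m = qB²r²/(2V).
m = (1.602×10⁻¹⁹)(0.0566)²(0.132)²/(2·407) ≈ 1.10×10⁻²⁶ kg.

m ≈ 1.10×10⁻²⁶ kg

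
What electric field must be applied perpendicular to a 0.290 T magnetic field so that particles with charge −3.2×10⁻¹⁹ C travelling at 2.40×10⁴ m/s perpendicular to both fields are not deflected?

E = 6960 V/m

For straight-line motion qE = qvB, so E = vB.
E = 2.40×10⁴ × 0.290 = 6960 V/m.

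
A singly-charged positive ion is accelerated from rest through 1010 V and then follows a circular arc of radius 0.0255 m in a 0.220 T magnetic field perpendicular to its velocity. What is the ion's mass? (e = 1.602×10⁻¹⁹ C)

Combine |q|V = ½mv² and r = mv/(|q|B): eliminate v to get m = qB²r²/(2V).
m = (1.602×10⁻¹⁹)(0.220)²(0.0255)²/(2·1010) ≈ 2.50×10⁻²⁷ kg.

m ≈ 2.50×10⁻²⁷ kg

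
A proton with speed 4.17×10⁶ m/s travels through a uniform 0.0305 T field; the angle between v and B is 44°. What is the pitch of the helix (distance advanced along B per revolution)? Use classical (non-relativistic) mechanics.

p ≈ 6.45 m

v∥ = v cosθ = 4.17×10⁶·cos44° ≈ 3.000×10⁶ m/s.
T = 2πm/(|q|B) = 2π(1.673×10⁻²⁷)/((1.602×10⁻¹⁹)(0.0305)) ≈ 2.151×10⁻⁶ s.
pitch = v∥ T = (3.000×10⁶)(2.151×10⁻⁶) ≈ 6.45 m.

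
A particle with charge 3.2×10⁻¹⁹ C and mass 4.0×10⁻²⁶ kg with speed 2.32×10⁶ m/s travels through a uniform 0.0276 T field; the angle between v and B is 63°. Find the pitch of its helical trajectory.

v∥ = v cosθ = 2.32×10⁶·cos63° ≈ 1.053×10⁶ m/s.
T = 2πm/(|q|B) = 2π(4.0×10⁻²⁶)/((3.2×10⁻¹⁹)(0.0276)) ≈ 2.846×10⁻⁵ s.
pitch = v∥ T = (1.053×10⁶)(2.846×10⁻⁵) ≈ 30.0 m.

p ≈ 30.0 m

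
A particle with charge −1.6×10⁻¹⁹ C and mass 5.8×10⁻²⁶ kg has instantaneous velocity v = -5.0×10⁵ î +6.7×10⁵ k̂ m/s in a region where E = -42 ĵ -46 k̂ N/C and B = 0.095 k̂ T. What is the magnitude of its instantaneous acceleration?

|a| ≈ 1.31×10¹¹ m/s²

v×B = (0, 4.75×10⁴, 0) N/C.
E + v×B = (0, 4.75×10⁴, -46.0) N/C.
F = q(E + v×B) = (−1.6×10⁻¹⁹ C)·(0, 4.75×10⁴, -46.0) = (0, -7.59×10⁻¹⁵, 7.36×10⁻¹⁸) N.
|a| = |F|/m = 7.593×10⁻¹⁵/5.8×10⁻²⁶ ≈ 1.31×10¹¹ m/s².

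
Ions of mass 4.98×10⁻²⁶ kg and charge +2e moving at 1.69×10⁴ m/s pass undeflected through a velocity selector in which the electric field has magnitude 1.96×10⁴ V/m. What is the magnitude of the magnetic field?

Balance of forces in the selector: qE = qvB ⇒ B = E/v.
B = 1.96×10⁴/1.69×10⁴ = 1.16 T.

B = 1.16 T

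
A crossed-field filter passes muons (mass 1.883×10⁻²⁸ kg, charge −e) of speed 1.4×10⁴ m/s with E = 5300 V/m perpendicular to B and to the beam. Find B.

Balance of forces in the selector: qE = qvB ⇒ B = E/v.
B = 5300/1.4×10⁴ = 0.38 T.

B = 0.38 T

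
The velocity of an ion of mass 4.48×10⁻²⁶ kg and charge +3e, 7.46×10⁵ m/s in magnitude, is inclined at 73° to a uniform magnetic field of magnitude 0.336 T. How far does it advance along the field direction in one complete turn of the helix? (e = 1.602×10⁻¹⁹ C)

p ≈ 0.380 m

v∥ = v cosθ = 7.46×10⁵·cos73° ≈ 2.181×10⁵ m/s.
T = 2πm/(|q|B) = 2π(4.48×10⁻²⁶)/((4.806×10⁻¹⁹)(0.336)) ≈ 1.743×10⁻⁶ s.
pitch = v∥ T = (2.181×10⁵)(1.743×10⁻⁶) ≈ 0.380 m.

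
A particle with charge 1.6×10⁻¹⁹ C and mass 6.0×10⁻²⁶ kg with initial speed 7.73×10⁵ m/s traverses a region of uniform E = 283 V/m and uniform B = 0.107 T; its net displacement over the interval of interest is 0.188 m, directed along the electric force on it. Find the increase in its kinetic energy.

The magnetic force is always ⟂ v and does no work; only the electric force changes KE.
ΔKE = F_E · d = |q|E d = (1.6×10⁻¹⁹)(283)(0.188) ≈ 8.51×10⁻¹⁸ J.

ΔKE ≈ 8.51×10⁻¹⁸ J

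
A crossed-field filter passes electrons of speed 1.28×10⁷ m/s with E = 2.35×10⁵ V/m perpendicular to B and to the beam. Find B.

Balance of forces in the selector: qE = qvB ⇒ B = E/v.
B = 2.35×10⁵/1.28×10⁷ = 0.0184 T.

B = 0.0184 T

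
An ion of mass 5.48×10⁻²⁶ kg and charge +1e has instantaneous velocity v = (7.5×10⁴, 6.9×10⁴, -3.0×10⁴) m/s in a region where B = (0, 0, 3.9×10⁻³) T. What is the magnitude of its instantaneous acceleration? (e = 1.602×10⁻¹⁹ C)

v×B = (269, -292, 0) N/C.
F = q v×B = (1.602×10⁻¹⁹ C)·(269, -292, 0) = (4.31×10⁻¹⁷, -4.69×10⁻¹⁷, 0) N.
|a| = |F|/m = 6.367×10⁻¹⁷/5.48×10⁻²⁶ ≈ 1.16×10⁹ m/s².

|a| ≈ 1.16×10⁹ m/s²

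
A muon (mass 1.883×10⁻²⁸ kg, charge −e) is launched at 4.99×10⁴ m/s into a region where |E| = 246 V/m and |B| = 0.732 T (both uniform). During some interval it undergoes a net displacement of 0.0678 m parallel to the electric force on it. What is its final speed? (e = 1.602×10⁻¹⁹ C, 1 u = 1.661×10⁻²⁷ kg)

B does no work; ΔKE = |q|E d.
½mv_f² = ½mv₀² + |q|Ed = ½(1.883×10⁻²⁸)(4.99×10⁴)² + (1.602×10⁻¹⁹)(246)(0.0678) ≈ 2.344×10⁻¹⁹ J + 2.672×10⁻¹⁸ J ≈ 2.906×10⁻¹⁸ J.
v_f = √(2·2.906×10⁻¹⁸/1.883×10⁻²⁸) ≈ 1.76×10⁵ m/s.

v_f ≈ 1.76×10⁵ m/s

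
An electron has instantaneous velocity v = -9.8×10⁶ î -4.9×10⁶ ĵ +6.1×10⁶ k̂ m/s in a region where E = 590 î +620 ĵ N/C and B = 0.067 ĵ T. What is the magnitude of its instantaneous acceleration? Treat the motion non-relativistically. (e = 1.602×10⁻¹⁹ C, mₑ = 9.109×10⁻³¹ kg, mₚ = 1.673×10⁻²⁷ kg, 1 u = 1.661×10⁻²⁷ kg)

v×B = (-4.09×10⁵, 0, -6.57×10⁵) N/C.
E + v×B = (-4.08×10⁵, 620, -6.57×10⁵) N/C.
F = q(E + v×B) = (−1.602×10⁻¹⁹ C)·(-4.08×10⁵, 620, -6.57×10⁵) = (6.54×10⁻¹⁴, -9.93×10⁻¹⁷, 1.05×10⁻¹³) N.
|a| = |F|/m = 1.239×10⁻¹³/9.109×10⁻³¹ ≈ 1.36×10¹⁷ m/s².

|a| ≈ 1.36×10¹⁷ m/s²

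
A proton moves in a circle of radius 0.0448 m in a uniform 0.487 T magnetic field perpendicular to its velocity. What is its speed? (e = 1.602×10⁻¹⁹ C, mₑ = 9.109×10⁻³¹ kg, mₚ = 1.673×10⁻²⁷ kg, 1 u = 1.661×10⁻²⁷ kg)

From |q|vB = mv²/r, v = |q|Br/m.
v = (1.602×10⁻¹⁹)(0.487)(0.0448)/1.673×10⁻²⁷ ≈ 2.09×10⁶ m/s.

v ≈ 2.09×10⁶ m/s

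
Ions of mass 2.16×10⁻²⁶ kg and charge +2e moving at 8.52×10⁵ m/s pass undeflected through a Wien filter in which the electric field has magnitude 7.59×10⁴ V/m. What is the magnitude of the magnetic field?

B = 0.0891 T

Balance of forces in the selector: qE = qvB ⇒ B = E/v.
B = 7.59×10⁴/8.52×10⁵ = 0.0891 T.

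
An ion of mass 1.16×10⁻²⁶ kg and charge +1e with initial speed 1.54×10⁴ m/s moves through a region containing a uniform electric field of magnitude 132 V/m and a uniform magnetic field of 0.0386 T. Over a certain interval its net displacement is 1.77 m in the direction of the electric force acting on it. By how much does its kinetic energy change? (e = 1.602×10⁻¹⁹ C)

ΔKE ≈ 3.74×10⁻¹⁷ J

The magnetic force is always ⟂ v and does no work; only the electric force changes KE.
ΔKE = F_E · d = |q|E d = (1.602×10⁻¹⁹)(132)(1.77) ≈ 3.74×10⁻¹⁷ J.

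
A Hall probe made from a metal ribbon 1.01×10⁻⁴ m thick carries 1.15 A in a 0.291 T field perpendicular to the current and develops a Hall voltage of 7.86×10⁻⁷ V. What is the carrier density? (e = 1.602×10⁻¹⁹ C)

From V_H = IB/(n e t), n = IB/(V_H e t).
n = (1.15)(0.291)/((7.86×10⁻⁷)(1.602×10⁻¹⁹)(1.01×10⁻⁴)) ≈ 2.63×10²⁸ m⁻³.

n ≈ 2.63×10²⁸ m⁻³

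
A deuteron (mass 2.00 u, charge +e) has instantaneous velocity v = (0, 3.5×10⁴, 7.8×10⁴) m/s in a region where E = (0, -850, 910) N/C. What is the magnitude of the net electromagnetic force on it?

Only an electric field acts, so F = qE = (1.602×10⁻¹⁹ C)·(0, -850, 910) = (0, -1.36×10⁻¹⁶, 1.46×10⁻¹⁶) N.
|F| = 1.99×10⁻¹⁶ N.

|F| ≈ 1.99×10⁻¹⁶ N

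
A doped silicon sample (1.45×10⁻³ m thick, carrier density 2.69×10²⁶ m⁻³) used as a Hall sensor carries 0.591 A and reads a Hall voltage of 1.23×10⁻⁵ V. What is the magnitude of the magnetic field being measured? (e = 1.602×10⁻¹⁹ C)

B ≈ 1.30 T

From V_H = IB/(n e t), B = V_H n e t / I.
B = (1.23×10⁻⁵)(2.69×10²⁶)(1.602×10⁻¹⁹)(1.45×10⁻³)/0.591 ≈ 1.30 T.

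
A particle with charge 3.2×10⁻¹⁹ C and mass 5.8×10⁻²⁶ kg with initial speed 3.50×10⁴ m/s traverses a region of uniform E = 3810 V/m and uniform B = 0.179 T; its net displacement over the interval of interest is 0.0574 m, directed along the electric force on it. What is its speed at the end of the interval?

v_f ≈ 6.03×10⁴ m/s

B does no work; ΔKE = |q|E d.
½mv_f² = ½mv₀² + |q|Ed = ½(5.8×10⁻²⁶)(3.50×10⁴)² + (3.2×10⁻¹⁹)(3810)(0.0574) ≈ 3.552×10⁻¹⁷ J + 6.998×10⁻¹⁷ J ≈ 1.055×10⁻¹⁶ J.
v_f = √(2·1.055×10⁻¹⁶/5.8×10⁻²⁶) ≈ 6.03×10⁴ m/s.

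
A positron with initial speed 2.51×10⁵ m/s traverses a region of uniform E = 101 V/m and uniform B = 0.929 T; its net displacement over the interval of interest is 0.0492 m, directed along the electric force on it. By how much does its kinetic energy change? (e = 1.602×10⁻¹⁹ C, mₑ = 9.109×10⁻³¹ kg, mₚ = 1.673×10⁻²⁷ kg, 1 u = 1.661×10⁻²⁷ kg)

ΔKE ≈ 7.96×10⁻¹⁹ J

The magnetic force is always ⟂ v and does no work; only the electric force changes KE.
ΔKE = F_E · d = |q|E d = (1.602×10⁻¹⁹)(101)(0.0492) ≈ 7.96×10⁻¹⁹ J.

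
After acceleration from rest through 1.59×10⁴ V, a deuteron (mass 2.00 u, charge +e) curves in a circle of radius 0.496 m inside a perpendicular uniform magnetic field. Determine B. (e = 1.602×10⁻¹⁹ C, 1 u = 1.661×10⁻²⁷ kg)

B ≈ 0.0518 T

v = √(2|q|V/m) = √(2·1.602×10⁻¹⁹·1.59×10⁴/3.322×10⁻²⁷) ≈ 1.238×10⁶ m/s.
B = mv/(|q|r) = (3.322×10⁻²⁷)(1.238×10⁶)/((1.602×10⁻¹⁹)(0.496)) ≈ 0.0518 T.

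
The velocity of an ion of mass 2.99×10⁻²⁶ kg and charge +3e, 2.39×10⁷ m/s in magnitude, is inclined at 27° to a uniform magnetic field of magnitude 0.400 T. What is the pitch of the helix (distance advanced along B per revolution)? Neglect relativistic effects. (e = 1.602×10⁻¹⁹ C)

p ≈ 20.8 m

v∥ = v cosθ = 2.39×10⁷·cos27° ≈ 2.130×10⁷ m/s.
T = 2πm/(|q|B) = 2π(2.99×10⁻²⁶)/((4.806×10⁻¹⁹)(0.400)) ≈ 9.773×10⁻⁷ s.
pitch = v∥ T = (2.130×10⁷)(9.773×10⁻⁷) ≈ 20.8 m.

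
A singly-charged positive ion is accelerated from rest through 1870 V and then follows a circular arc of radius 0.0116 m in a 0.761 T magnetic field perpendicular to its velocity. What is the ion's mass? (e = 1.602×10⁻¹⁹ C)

Combine |q|V = ½mv² and r = mv/(|q|B): eliminate v to get m = qB²r²/(2V).
m = (1.602×10⁻¹⁹)(0.761)²(0.0116)²/(2·1870) ≈ 3.34×10⁻²⁷ kg.

m ≈ 3.34×10⁻²⁷ kg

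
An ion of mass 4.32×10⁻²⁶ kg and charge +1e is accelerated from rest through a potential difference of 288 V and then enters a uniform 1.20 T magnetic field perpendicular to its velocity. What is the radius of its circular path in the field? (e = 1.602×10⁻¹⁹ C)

Acceleration: |q|V = ½mv² ⇒ v = √(2|q|V/m) = √(2·1.602×10⁻¹⁹·288/4.32×10⁻²⁶) ≈ 4.622×10⁴ m/s.
In the field: r = mv/(|q|B) = (4.32×10⁻²⁶)(4.622×10⁴)/((1.602×10⁻¹⁹)(1.20)) ≈ 0.0104 m.

r ≈ 0.0104 m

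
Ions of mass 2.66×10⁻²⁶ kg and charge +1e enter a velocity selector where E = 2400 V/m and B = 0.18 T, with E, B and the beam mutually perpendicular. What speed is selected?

Straight-line motion ⇒ electric and magnetic forces cancel, so E = vB.
v = E/B = 2400/0.18 = 1.3×10⁴ m/s.

v = 1.3×10⁴ m/s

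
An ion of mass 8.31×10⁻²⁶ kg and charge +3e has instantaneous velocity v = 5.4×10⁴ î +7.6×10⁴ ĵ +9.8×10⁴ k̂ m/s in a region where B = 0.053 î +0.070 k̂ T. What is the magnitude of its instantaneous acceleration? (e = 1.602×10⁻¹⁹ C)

|a| ≈ 3.94×10¹⁰ m/s²

v×B = (5320, 1410, -4030) N/C.
F = q v×B = (4.806×10⁻¹⁹ C)·(5320, 1410, -4030) = (2.56×10⁻¹⁵, 6.80×10⁻¹⁶, -1.94×10⁻¹⁵) N.
|a| = |F|/m = 3.278×10⁻¹⁵/8.31×10⁻²⁶ ≈ 3.94×10¹⁰ m/s².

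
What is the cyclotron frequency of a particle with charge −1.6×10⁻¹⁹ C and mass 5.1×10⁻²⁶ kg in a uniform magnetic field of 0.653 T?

f = |q|B/(2πm).
f = (1.6×10⁻¹⁹)(0.653)/(2π·5.1×10⁻²⁶) ≈ 3.26×10⁵ Hz.

f ≈ 3.26×10⁵ Hz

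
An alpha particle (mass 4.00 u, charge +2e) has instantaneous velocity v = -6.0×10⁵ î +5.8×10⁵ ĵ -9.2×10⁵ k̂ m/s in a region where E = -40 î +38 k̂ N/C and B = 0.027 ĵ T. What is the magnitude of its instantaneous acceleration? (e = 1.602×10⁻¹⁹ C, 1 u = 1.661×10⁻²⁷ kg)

|a| ≈ 1.43×10¹² m/s²

v×B = (2.48×10⁴, 0, -1.62×10⁴) N/C.
E + v×B = (2.48×10⁴, 0, -1.62×10⁴) N/C.
F = q(E + v×B) = (3.204×10⁻¹⁹ C)·(2.48×10⁴, 0, -1.62×10⁴) = (7.95×10⁻¹⁵, 0, -5.18×10⁻¹⁵) N.
|a| = |F|/m = 9.484×10⁻¹⁵/6.644×10⁻²⁷ ≈ 1.43×10¹² m/s².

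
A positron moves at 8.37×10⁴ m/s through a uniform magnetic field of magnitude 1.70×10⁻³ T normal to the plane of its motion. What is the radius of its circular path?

The magnetic force provides the centripetal force: |q|vB = mv²/r.
r = mv/(|q|B) = (9.109×10⁻³¹)(8.37×10⁴)/((1.602×10⁻¹⁹)(1.70×10⁻³)) ≈ 2.80×10⁻⁴ m.

r ≈ 2.80×10⁻⁴ m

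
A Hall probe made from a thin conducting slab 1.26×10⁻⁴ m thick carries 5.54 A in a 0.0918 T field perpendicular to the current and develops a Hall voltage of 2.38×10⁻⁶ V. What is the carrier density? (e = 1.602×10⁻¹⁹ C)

n ≈ 1.06×10²⁸ m⁻³

From V_H = IB/(n e t), n = IB/(V_H e t).
n = (5.54)(0.0918)/((2.38×10⁻⁶)(1.602×10⁻¹⁹)(1.26×10⁻⁴)) ≈ 1.06×10²⁸ m⁻³.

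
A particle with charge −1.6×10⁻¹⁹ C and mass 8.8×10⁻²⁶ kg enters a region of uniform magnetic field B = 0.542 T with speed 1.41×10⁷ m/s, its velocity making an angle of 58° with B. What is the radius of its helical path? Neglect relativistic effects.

r ≈ 12.1 m

v⊥ = v sinθ = 1.41×10⁷·sin58° ≈ 1.196×10⁷ m/s.
r = m v⊥/(|q|B) = (8.8×10⁻²⁶)(1.196×10⁷)/((1.6×10⁻¹⁹)(0.542)) ≈ 12.1 m.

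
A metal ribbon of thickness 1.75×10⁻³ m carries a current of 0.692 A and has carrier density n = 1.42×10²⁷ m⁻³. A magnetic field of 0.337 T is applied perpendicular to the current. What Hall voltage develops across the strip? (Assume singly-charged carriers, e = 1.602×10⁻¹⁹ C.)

V_H = IB/(n e t).
V_H = (0.692)(0.337)/((1.42×10²⁷)(1.602×10⁻¹⁹)(1.75×10⁻³)) ≈ 5.86×10⁻⁷ V.

V_H ≈ 5.86×10⁻⁷ V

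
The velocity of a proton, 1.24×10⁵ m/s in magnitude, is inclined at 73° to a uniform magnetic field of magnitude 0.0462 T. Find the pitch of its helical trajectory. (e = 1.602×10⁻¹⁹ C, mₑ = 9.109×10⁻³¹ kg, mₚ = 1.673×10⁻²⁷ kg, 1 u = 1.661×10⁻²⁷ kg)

p ≈ 0.0515 m

v∥ = v cosθ = 1.24×10⁵·cos73° ≈ 3.625×10⁴ m/s.
T = 2πm/(|q|B) = 2π(1.673×10⁻²⁷)/((1.602×10⁻¹⁹)(0.0462)) ≈ 1.420×10⁻⁶ s.
pitch = v∥ T = (3.625×10⁴)(1.420×10⁻⁶) ≈ 0.0515 m.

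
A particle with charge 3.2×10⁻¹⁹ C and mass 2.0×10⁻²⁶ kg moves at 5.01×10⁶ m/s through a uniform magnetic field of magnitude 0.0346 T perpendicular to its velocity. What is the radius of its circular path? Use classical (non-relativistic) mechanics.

r ≈ 9.05 m

The magnetic force provides the centripetal force: |q|vB = mv²/r.
r = mv/(|q|B) = (2.0×10⁻²⁶)(5.01×10⁶)/((3.2×10⁻¹⁹)(0.0346)) ≈ 9.05 m.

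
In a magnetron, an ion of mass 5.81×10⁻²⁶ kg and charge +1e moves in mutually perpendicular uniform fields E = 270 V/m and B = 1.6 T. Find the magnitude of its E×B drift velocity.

The E×B drift speed is v_d = E/B.
v_d = 270/1.6 = 170 m/s.

v_d ≈ 170 m/s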